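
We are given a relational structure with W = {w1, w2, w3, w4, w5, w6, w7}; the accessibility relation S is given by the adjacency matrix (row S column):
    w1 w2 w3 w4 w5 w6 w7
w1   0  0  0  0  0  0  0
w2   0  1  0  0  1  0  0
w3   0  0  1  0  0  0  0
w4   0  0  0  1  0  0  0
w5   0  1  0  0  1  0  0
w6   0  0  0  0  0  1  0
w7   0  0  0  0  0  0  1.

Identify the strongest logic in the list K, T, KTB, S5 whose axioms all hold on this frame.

Reflexive (axiom T): no — w1 is not related to itself.
Symmetric (axiom B): yes — every pair in S has its reverse in S.
Euclidean (axiom 5): yes — any two successors of a common world are S-related.
So F validates K; T would additionally require S to be reflexive. The strongest is K.

K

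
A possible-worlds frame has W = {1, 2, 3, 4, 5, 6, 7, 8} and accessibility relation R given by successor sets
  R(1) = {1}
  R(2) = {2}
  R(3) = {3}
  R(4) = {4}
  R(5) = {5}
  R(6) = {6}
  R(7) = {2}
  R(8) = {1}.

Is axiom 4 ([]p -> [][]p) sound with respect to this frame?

By correspondence theory, 4 is valid on a frame iff R is transitive.
Transitive: yes — every two-step R-path is closed by a direct edge.

Yes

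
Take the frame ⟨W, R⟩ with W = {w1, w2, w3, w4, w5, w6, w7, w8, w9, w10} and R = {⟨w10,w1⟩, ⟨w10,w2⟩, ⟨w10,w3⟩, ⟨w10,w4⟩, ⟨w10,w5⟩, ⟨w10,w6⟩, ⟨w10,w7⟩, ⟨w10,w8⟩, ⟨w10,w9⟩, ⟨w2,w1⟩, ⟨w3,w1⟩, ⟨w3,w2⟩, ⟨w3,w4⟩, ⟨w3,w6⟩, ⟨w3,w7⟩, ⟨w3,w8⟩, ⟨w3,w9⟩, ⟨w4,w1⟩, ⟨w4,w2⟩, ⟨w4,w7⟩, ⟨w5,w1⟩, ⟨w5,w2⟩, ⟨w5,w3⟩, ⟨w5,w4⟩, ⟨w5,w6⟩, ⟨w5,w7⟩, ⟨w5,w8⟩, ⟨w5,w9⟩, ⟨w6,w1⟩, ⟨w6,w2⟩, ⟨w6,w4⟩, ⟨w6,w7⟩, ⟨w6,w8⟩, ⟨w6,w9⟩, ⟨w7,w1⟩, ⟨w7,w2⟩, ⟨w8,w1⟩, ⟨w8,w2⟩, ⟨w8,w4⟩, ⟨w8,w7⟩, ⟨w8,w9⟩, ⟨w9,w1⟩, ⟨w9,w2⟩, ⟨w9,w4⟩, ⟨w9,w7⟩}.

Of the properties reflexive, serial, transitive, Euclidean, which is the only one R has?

Reflexive: no — w1 is not related to itself.
Serial: no — w1 has no R-successor.
Transitive: yes — every two-step R-path is closed by a direct edge.
Euclidean: no — w10 R w1 and w10 R w2, but not w1 R w2.
Only transitive holds.

transitive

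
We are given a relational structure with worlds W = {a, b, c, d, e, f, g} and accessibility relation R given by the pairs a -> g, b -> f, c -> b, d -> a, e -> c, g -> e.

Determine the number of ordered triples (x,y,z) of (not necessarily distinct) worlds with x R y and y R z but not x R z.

5

Enumerating: (a,g,e), (c,b,f), (d,a,g), (e,c,b), (g,e,c).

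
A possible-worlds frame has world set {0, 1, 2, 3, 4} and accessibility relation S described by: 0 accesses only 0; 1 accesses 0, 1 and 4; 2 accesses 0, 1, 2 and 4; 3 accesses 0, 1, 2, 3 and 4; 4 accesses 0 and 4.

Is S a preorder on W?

Yes

Reflexive: yes — every world is S-related to itself.
Transitive: yes — every two-step S-path is closed by a direct edge.
So S is a preorder.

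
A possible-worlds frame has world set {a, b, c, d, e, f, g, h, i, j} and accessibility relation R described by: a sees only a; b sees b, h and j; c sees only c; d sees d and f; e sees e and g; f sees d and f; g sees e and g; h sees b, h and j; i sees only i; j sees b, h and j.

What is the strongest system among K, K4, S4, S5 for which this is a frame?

S5

Transitive (axiom 4): yes — every two-step R-path is closed by a direct edge.
Reflexive (axiom T): yes — every world is R-related to itself.
Euclidean (axiom 5): yes — any two successors of a common world are R-related.
So F validates K, K4, S4, S5. The strongest is S5.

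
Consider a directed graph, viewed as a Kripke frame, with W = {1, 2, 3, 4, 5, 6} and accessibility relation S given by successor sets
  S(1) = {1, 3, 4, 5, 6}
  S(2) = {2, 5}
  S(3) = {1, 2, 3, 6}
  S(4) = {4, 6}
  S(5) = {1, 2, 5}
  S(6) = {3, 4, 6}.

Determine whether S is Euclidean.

No

Euclidean: no — 1 S 3 and 1 S 4, but not 3 S 4.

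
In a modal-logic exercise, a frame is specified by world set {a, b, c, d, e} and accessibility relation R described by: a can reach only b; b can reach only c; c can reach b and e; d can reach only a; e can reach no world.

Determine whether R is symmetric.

No

Symmetric: no — a R b but not b R a.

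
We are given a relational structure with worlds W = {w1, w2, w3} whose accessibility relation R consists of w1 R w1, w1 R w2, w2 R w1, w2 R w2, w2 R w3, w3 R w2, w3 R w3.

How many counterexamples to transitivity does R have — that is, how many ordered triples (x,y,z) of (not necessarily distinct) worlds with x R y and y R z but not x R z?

2

Enumerating: (w1,w2,w3), (w3,w2,w1).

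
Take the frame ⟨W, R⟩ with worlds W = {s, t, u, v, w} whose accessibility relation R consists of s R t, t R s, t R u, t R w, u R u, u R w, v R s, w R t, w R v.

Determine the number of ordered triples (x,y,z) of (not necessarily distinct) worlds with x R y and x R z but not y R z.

Enumerating: (s,t,t), (t,s,s), (t,s,u), (t,s,w), (t,u,s), (t,w,s), (t,w,u), (t,w,w), (u,w,u), (u,w,w), (v,s,s), (w,t,t), (w,t,v), (w,v,t), (w,v,v).

15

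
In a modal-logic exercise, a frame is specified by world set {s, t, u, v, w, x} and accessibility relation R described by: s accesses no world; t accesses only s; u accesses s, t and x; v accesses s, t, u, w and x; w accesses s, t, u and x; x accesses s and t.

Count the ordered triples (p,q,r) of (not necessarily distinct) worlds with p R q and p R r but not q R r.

35

Enumerating: (t,s,s), (u,s,s), (u,s,t), (u,s,x), (u,t,t), (u,t,x), (u,x,x), (v,s,s), (v,s,t), (v,s,u), (v,s,w), (v,s,x), … and 23 more.
Total: 35.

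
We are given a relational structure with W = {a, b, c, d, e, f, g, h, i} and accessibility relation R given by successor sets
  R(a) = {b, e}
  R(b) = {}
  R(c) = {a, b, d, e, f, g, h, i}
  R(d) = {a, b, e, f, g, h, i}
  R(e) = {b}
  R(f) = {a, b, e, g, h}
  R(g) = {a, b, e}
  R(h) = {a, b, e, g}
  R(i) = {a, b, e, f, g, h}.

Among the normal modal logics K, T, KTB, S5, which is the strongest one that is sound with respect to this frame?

Reflexive (axiom T): no — a is not related to itself.
Symmetric (axiom B): no — a R b but not b R a.
Euclidean (axiom 5): no — a R b and a R e, but not b R e.
So F validates K; T would additionally require R to be reflexive. The strongest is K.

K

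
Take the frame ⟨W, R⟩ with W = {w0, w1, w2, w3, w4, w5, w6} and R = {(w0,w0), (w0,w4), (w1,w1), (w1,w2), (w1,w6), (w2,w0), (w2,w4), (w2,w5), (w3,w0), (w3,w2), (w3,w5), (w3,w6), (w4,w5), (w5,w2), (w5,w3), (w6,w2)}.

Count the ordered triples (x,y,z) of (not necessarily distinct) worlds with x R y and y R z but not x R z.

Enumerating: (w0,w4,w5), (w1,w2,w0), (w1,w2,w4), (w1,w2,w5), (w2,w5,w2), (w2,w5,w3), (w3,w0,w4), (w3,w2,w4), (w3,w5,w3), (w4,w5,w2), (w4,w5,w3), (w5,w2,w0), … and 8 more.
Total: 20.

20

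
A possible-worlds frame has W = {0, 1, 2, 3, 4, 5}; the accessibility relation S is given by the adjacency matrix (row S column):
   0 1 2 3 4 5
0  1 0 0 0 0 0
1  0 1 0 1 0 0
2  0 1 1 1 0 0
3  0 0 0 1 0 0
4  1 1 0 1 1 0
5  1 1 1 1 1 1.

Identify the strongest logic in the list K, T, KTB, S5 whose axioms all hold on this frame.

Reflexive (axiom T): yes — every world is S-related to itself.
Symmetric (axiom B): no — 1 S 3 but not 3 S 1.
Euclidean (axiom 5): no — 2 S 3 and 2 S 1, but not 3 S 1.
So F validates K, T; KTB would additionally require S to be symmetric. The strongest is T.

T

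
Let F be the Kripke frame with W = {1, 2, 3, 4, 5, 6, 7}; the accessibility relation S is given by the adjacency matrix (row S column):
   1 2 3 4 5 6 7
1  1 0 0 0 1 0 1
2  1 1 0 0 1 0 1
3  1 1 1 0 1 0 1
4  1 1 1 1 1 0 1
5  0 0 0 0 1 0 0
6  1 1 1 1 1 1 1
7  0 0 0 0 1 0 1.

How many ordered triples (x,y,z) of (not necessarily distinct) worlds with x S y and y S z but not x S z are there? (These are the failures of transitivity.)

0

S is transitive; there are no such tuples.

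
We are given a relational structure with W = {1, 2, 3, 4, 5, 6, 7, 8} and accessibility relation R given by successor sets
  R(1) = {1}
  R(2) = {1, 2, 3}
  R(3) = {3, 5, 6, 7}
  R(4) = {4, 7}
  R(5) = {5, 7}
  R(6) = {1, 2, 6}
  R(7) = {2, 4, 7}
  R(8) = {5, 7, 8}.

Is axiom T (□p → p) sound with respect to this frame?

The schema T characterises exactly the reflexive frames.
Reflexive: yes — every world is R-related to itself.

Yes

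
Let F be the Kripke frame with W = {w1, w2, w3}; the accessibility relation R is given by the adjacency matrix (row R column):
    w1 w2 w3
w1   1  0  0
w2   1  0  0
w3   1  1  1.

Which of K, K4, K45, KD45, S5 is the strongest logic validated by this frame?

K4

Transitive (axiom 4): yes — every two-step R-path is closed by a direct edge.
Euclidean (axiom 5): no — w3 R w1 and w3 R w2, but not w1 R w2.
Serial (axiom D): yes — every world has a successor (e.g. w1 R w1).
Reflexive (axiom T): no — w2 is not related to itself.
So F validates K, K4; K45 would additionally require R to be Euclidean. The strongest is K4.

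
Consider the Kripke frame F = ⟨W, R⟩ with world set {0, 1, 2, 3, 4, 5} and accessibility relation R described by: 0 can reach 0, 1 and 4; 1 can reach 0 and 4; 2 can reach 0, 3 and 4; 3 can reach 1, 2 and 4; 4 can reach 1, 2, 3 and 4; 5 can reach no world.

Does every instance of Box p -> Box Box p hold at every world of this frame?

Axiom 4 corresponds to the accessibility relation being transitive.
Transitive: no — 0 R 4 and 4 R 2, but not 0 R 2.

No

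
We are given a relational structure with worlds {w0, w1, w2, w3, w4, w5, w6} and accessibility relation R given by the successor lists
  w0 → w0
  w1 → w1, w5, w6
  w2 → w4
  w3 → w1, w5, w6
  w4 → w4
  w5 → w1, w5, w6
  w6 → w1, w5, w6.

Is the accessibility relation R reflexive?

No

Reflexive: no — w2 is not related to itself.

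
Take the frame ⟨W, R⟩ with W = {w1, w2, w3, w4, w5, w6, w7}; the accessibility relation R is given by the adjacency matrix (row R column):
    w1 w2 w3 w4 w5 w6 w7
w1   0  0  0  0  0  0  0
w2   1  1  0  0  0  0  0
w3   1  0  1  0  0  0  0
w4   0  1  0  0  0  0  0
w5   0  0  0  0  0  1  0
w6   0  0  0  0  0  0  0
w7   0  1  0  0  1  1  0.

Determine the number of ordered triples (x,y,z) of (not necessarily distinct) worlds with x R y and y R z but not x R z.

Enumerating: (w4,w2,w1), (w7,w2,w1).

2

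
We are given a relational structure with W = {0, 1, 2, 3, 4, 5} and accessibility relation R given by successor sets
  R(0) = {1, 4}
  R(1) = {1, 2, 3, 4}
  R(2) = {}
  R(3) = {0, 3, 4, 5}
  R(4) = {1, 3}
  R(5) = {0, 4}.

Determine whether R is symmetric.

Symmetric: no — 0 R 1 but not 1 R 0.

No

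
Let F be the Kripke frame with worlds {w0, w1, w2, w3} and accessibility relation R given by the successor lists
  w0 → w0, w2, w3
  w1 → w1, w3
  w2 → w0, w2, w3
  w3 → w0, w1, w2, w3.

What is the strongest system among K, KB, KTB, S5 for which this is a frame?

KTB

Symmetric (axiom B): yes — every pair in R has its reverse in R.
Reflexive (axiom T): yes — every world is R-related to itself.
Euclidean (axiom 5): no — w3 R w0 and w3 R w1, but not w0 R w1.
So F validates K, KB, KTB; S5 would additionally require R to be Euclidean. The strongest is KTB.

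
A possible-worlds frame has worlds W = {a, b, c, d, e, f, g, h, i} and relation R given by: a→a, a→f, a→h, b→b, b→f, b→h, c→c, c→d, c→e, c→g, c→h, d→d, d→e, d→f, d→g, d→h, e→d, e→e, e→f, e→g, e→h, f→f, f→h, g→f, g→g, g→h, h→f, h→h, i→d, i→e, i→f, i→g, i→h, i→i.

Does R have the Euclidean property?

No

Euclidean: no — c R g and c R d, but not g R d.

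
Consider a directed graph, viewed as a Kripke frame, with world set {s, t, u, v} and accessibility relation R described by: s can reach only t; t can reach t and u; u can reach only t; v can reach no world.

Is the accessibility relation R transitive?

Transitive: no — s R t and t R u, but not s R u.

No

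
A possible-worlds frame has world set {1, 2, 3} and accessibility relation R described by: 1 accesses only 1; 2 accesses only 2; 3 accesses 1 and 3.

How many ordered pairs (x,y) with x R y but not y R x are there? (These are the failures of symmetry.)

Enumerating: (3,1).

1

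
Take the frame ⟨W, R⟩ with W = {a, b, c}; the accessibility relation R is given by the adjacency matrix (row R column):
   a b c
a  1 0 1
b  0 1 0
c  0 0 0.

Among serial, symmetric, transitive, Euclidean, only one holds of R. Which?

Serial: no — c has no R-successor.
Symmetric: no — a R c but not c R a.
Transitive: yes — every two-step R-path is closed by a direct edge.
Euclidean: no — a R c and a R a, but not c R a.
Only transitive holds.

transitive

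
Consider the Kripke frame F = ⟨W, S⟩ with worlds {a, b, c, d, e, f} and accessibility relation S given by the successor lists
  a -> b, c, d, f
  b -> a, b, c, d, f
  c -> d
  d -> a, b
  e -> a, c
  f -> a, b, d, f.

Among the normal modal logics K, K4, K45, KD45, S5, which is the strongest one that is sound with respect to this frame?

K

Transitive (axiom 4): no — c S d and d S a, but not c S a.
Euclidean (axiom 5): no — a S c and a S b, but not c S b.
Serial (axiom D): yes — every world has a successor (e.g. a S b).
Reflexive (axiom T): no — a is not related to itself.
So F validates K; K4 would additionally require S to be transitive. The strongest is K.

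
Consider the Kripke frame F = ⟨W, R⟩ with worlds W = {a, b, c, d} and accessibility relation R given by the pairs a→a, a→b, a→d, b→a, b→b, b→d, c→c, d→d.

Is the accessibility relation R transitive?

Transitive: yes — every two-step R-path is closed by a direct edge.

Yes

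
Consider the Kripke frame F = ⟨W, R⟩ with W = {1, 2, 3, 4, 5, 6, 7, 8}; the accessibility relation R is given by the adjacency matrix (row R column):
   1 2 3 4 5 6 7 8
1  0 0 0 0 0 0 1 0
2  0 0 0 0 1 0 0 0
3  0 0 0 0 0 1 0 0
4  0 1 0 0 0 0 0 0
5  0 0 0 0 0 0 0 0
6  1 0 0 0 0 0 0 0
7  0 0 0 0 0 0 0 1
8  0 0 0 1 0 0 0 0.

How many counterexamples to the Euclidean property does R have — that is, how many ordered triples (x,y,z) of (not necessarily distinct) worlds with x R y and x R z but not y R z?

7

Enumerating: (1,7,7), (2,5,5), (3,6,6), (4,2,2), (6,1,1), (7,8,8), (8,4,4).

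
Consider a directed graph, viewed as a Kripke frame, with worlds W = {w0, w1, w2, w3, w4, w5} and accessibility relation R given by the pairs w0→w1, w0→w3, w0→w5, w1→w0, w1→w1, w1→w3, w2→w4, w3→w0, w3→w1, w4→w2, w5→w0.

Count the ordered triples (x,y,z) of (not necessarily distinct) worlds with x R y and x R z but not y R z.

Enumerating: (w0,w1,w5), (w0,w3,w3), (w0,w3,w5), (w0,w5,w1), (w0,w5,w3), (w0,w5,w5), (w1,w0,w0), (w1,w3,w3), (w2,w4,w4), (w3,w0,w0), (w4,w2,w2), (w5,w0,w0).

12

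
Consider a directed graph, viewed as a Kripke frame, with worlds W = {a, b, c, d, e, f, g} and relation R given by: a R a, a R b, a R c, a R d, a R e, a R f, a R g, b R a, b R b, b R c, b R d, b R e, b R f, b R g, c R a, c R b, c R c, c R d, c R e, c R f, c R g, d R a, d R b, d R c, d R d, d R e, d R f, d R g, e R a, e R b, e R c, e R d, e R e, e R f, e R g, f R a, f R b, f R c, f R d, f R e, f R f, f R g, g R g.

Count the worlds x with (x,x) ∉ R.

R is reflexive; there are no such worlds.

0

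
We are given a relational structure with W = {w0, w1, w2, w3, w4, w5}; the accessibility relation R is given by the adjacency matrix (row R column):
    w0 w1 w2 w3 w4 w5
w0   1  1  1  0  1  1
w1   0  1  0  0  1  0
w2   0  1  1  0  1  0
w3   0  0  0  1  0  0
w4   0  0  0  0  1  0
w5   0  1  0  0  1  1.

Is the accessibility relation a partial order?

Reflexive: yes — every world is R-related to itself.
Transitive: yes — every two-step R-path is closed by a direct edge.
Antisymmetric: yes — no distinct pair is related both ways.
So R is a partial order.

Yes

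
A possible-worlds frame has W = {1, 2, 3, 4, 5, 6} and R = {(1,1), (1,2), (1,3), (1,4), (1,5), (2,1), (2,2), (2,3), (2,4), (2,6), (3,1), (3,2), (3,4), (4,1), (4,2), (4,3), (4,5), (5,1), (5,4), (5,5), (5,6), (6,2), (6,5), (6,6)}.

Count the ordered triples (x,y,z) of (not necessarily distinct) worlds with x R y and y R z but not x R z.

27

Enumerating: (1,2,6), (1,5,6), (2,1,5), (2,4,5), (2,6,5), (3,1,3), (3,1,5), (3,2,3), (3,2,6), (3,4,3), (3,4,5), (4,1,4), … and 15 more.
Total: 27.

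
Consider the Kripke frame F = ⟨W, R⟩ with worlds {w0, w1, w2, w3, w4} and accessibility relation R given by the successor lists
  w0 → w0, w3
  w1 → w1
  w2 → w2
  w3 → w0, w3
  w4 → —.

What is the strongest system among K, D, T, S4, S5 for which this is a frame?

Serial (axiom D): no — w4 has no R-successor.
Reflexive (axiom T): no — w4 is not related to itself.
Transitive (axiom 4): yes — every two-step R-path is closed by a direct edge.
Euclidean (axiom 5): yes — any two successors of a common world are R-related.
So F validates K; D would additionally require R to be serial. The strongest is K.

K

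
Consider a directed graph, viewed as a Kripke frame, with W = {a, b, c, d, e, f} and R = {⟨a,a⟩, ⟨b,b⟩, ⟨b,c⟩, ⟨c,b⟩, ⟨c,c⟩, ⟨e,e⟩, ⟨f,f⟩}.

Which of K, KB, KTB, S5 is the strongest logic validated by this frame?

KB

Symmetric (axiom B): yes — every pair in R has its reverse in R.
Reflexive (axiom T): no — d is not related to itself.
Euclidean (axiom 5): yes — any two successors of a common world are R-related.
So F validates K, KB; KTB would additionally require R to be reflexive. The strongest is KB.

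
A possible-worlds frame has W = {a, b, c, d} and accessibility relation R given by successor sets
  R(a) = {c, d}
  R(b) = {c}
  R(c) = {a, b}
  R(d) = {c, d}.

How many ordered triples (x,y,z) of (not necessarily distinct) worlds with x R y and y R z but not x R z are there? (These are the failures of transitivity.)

Enumerating: (a,c,a), (a,c,b), (b,c,a), (b,c,b), (c,a,c), (c,a,d), (c,b,c), (d,c,a), (d,c,b).

9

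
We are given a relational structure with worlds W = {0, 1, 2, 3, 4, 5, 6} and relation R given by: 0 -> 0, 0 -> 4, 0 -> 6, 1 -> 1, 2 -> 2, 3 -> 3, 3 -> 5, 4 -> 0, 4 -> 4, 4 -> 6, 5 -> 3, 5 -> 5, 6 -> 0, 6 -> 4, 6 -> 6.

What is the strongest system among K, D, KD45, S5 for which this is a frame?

Serial (axiom D): yes — every world has a successor (e.g. 0 R 0).
Euclidean (axiom 5): yes — any two successors of a common world are R-related.
Transitive (axiom 4): yes — every two-step R-path is closed by a direct edge.
Reflexive (axiom T): yes — every world is R-related to itself.
So F validates K, D, KD45, S5. The strongest is S5.

S5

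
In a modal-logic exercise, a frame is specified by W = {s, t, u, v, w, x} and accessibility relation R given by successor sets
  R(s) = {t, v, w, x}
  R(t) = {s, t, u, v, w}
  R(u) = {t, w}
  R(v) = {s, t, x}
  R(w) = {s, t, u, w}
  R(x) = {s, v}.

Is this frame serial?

Yes

Serial: yes — every world has a successor (e.g. s R t).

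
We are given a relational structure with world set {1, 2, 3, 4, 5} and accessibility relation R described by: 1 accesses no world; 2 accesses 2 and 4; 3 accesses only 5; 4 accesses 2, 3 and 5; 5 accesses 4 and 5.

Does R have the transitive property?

Transitive: no — 2 R 4 and 4 R 3, but not 2 R 3.

No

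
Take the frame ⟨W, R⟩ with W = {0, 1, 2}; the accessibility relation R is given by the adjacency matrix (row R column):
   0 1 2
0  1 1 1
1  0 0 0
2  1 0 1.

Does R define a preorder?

No

Reflexive: no — 1 is not related to itself.
Transitive: no — 2 R 0 and 0 R 1, but not 2 R 1.
So R is not a preorder.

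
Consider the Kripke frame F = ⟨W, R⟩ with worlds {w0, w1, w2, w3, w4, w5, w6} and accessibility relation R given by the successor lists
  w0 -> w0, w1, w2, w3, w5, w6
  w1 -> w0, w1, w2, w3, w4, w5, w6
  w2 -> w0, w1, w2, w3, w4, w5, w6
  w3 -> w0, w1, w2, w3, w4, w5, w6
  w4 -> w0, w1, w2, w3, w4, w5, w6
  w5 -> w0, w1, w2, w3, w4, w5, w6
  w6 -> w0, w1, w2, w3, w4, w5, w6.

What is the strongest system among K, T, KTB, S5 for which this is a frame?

T

Reflexive (axiom T): yes — every world is R-related to itself.
Symmetric (axiom B): no — w4 R w0 but not w0 R w4.
Euclidean (axiom 5): no — w1 R w0 and w1 R w4, but not w0 R w4.
So F validates K, T; KTB would additionally require R to be symmetric. The strongest is T.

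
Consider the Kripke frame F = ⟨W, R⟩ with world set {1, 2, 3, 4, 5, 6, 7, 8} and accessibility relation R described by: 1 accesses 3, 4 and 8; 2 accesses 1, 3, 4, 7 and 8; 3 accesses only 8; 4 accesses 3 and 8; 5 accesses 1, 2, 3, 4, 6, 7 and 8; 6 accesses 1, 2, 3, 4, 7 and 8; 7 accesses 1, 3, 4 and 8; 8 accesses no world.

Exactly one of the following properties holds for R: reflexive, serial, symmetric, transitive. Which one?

transitive

Reflexive: no — 1 is not related to itself.
Serial: no — 8 has no R-successor.
Symmetric: no — 1 R 3 but not 3 R 1.
Transitive: yes — every two-step R-path is closed by a direct edge.
Only transitive holds.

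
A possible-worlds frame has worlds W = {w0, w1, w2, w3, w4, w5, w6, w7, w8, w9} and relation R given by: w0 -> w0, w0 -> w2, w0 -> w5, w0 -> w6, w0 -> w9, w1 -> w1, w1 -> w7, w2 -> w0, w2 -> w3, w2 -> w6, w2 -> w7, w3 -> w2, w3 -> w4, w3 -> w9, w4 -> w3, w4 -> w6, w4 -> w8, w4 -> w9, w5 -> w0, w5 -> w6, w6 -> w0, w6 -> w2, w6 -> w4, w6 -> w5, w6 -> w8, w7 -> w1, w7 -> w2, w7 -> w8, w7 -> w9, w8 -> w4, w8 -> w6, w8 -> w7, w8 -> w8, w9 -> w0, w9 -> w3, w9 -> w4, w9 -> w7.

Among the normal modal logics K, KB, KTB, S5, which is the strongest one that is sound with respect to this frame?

Symmetric (axiom B): yes — every pair in R has its reverse in R.
Reflexive (axiom T): no — w2 is not related to itself.
Euclidean (axiom 5): no — w0 R w2 and w0 R w5, but not w2 R w5.
So F validates K, KB; KTB would additionally require R to be reflexive. The strongest is KB.

KB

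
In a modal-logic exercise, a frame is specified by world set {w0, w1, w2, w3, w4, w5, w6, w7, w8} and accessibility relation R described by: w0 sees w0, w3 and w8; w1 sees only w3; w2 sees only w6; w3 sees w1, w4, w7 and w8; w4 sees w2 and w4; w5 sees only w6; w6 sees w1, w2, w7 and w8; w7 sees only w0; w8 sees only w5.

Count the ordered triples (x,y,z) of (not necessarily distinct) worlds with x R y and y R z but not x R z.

28

Enumerating: (w0,w3,w1), (w0,w3,w4), (w0,w3,w7), (w0,w8,w5), (w1,w3,w1), (w1,w3,w4), (w1,w3,w7), (w1,w3,w8), (w2,w6,w1), (w2,w6,w2), (w2,w6,w7), (w2,w6,w8), … and 16 more.
Total: 28.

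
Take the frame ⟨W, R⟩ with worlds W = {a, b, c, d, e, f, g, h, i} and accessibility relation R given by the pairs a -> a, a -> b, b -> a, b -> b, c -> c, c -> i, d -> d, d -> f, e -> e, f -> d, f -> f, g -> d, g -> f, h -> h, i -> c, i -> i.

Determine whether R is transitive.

Yes

Transitive: yes — every two-step R-path is closed by a direct edge.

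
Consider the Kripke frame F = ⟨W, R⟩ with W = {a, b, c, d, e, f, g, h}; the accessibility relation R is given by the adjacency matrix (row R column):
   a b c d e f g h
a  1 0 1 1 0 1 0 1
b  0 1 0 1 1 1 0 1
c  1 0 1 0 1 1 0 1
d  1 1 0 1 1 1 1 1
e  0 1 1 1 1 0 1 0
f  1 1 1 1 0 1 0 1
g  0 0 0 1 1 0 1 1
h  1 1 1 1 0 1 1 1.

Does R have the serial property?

Serial: yes — every world has a successor (e.g. a R a).

Yes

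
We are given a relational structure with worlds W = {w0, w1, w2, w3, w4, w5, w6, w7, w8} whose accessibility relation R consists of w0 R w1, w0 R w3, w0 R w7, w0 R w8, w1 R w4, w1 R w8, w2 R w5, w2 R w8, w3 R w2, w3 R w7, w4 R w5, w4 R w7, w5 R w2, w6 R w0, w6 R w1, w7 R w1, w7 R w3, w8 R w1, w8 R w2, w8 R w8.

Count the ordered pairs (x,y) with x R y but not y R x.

Enumerating: (w0,w1), (w0,w3), (w0,w7), (w0,w8), (w1,w4), (w3,w2), (w4,w5), (w4,w7), (w6,w0), (w6,w1), (w7,w1).

11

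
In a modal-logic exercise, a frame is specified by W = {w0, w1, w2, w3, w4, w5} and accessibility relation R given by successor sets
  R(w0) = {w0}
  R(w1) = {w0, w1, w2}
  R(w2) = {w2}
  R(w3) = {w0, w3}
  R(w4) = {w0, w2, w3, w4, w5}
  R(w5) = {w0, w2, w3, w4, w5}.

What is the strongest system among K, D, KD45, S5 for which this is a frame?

D

Serial (axiom D): yes — every world has a successor (e.g. w0 R w0).
Euclidean (axiom 5): no — w1 R w0 and w1 R w2, but not w0 R w2.
Transitive (axiom 4): yes — every two-step R-path is closed by a direct edge.
Reflexive (axiom T): yes — every world is R-related to itself.
So F validates K, D; KD45 would additionally require R to be Euclidean. The strongest is D.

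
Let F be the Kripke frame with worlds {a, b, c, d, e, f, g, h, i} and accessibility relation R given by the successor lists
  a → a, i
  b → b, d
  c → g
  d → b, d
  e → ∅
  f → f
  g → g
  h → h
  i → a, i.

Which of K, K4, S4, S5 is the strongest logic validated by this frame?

Transitive (axiom 4): yes — every two-step R-path is closed by a direct edge.
Reflexive (axiom T): no — c is not related to itself.
Euclidean (axiom 5): yes — any two successors of a common world are R-related.
So F validates K, K4; S4 would additionally require R to be reflexive. The strongest is K4.

K4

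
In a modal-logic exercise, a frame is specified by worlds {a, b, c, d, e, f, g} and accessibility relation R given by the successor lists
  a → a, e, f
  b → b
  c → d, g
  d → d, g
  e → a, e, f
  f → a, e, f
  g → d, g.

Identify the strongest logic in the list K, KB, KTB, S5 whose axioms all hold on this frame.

Symmetric (axiom B): no — c R d but not d R c.
Reflexive (axiom T): no — c is not related to itself.
Euclidean (axiom 5): yes — any two successors of a common world are R-related.
So F validates K; KB would additionally require R to be symmetric. The strongest is K.

K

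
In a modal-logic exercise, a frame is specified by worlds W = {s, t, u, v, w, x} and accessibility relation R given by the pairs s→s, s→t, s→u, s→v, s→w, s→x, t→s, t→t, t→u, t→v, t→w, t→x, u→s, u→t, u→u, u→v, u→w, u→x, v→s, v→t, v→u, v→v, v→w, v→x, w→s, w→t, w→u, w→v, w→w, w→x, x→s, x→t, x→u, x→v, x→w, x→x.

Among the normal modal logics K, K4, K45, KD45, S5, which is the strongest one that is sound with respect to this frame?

Transitive (axiom 4): yes — every two-step R-path is closed by a direct edge.
Euclidean (axiom 5): yes — any two successors of a common world are R-related.
Serial (axiom D): yes — every world has a successor (e.g. s R s).
Reflexive (axiom T): yes — every world is R-related to itself.
So F validates K, K4, K45, KD45, S5. The strongest is S5.

S5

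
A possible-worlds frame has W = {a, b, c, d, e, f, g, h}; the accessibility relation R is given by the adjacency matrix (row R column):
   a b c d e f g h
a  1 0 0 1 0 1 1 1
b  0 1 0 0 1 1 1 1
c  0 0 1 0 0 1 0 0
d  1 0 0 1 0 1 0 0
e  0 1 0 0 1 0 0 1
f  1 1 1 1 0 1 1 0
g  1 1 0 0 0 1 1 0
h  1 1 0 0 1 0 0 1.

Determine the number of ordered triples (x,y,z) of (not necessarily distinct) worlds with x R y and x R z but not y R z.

Enumerating: (a,d,g), (a,d,h), (a,f,h), (a,g,d), (a,g,h), (a,h,d), (a,h,f), (a,h,g), (b,e,f), (b,e,g), (b,f,e), (b,f,h), … and 24 more.
Total: 36.

36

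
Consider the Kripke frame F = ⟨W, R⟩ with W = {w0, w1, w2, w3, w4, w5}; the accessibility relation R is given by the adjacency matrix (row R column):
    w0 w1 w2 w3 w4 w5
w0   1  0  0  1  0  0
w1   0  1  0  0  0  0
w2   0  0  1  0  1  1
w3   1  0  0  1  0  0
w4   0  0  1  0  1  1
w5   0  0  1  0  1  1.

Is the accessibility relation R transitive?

Yes

Transitive: yes — every two-step R-path is closed by a direct edge.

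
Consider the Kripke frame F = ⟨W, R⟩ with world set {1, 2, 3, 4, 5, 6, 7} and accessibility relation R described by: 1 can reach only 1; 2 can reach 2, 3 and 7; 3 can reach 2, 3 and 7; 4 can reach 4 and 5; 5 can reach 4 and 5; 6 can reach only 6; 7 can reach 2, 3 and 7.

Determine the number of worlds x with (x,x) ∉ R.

R is reflexive; there are no such worlds.

0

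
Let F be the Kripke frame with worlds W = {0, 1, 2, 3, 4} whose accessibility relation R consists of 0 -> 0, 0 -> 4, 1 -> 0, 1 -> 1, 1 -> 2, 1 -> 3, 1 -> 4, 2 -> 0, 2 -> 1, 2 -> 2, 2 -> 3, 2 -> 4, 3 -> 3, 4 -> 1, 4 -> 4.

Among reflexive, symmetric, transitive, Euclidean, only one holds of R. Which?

Reflexive: yes — every world is R-related to itself.
Symmetric: no — 0 R 4 but not 4 R 0.
Transitive: no — 0 R 4 and 4 R 1, but not 0 R 1.
Euclidean: no — 1 R 0 and 1 R 2, but not 0 R 2.
Only reflexive holds.

reflexive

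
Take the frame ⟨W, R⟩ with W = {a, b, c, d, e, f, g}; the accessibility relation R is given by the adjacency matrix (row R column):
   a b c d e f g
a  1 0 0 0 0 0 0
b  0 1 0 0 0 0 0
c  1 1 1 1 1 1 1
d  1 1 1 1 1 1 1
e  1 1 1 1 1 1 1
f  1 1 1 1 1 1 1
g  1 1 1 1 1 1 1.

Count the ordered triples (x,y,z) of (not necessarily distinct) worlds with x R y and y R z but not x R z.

R is transitive; there are no such tuples.

0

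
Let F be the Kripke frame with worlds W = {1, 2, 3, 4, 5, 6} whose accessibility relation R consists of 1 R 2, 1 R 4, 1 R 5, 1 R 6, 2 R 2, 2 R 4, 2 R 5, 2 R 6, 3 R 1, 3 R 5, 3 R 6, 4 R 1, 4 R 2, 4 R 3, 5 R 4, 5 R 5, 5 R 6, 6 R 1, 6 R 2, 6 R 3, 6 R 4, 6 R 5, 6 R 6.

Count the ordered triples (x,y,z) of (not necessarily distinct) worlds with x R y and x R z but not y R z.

32

Enumerating: (1,4,4), (1,4,5), (1,4,6), (1,5,2), (2,4,4), (2,4,5), (2,4,6), (2,5,2), (3,1,1), (3,5,1), (4,1,1), (4,1,3), … and 20 more.
Total: 32.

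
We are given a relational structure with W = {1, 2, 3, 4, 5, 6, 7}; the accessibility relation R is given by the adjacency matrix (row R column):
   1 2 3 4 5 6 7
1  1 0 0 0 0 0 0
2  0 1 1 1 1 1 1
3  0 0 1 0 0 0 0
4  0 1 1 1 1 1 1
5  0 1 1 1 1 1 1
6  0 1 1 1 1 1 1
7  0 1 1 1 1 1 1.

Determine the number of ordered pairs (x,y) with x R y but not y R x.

5

Enumerating: (2,3), (4,3), (5,3), (6,3), (7,3).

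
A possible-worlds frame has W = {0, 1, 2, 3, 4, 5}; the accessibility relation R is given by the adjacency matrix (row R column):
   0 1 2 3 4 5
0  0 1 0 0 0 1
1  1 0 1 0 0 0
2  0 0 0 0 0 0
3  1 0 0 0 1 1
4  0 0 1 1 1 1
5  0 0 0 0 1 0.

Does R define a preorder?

No

Reflexive: no — 0 is not related to itself.
Transitive: no — 0 R 1 and 1 R 2, but not 0 R 2.
So R is not a preorder.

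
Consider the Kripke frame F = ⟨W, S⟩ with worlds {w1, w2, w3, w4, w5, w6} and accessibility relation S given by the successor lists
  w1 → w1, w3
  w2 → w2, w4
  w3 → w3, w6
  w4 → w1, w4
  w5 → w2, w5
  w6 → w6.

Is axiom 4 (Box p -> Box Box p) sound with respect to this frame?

No

By correspondence theory, 4 is valid on a frame iff S is transitive.
Transitive: no — w1 S w3 and w3 S w6, but not w1 S w6.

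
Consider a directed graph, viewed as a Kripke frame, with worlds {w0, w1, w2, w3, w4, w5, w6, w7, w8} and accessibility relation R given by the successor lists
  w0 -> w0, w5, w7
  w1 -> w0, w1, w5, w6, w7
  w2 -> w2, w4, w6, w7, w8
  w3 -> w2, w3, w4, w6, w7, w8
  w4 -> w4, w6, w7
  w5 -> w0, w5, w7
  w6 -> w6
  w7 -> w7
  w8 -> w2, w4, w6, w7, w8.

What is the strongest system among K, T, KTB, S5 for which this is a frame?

Reflexive (axiom T): yes — every world is R-related to itself.
Symmetric (axiom B): no — w0 R w7 but not w7 R w0.
Euclidean (axiom 5): no — w0 R w7 and w0 R w5, but not w7 R w5.
So F validates K, T; KTB would additionally require R to be symmetric. The strongest is T.

T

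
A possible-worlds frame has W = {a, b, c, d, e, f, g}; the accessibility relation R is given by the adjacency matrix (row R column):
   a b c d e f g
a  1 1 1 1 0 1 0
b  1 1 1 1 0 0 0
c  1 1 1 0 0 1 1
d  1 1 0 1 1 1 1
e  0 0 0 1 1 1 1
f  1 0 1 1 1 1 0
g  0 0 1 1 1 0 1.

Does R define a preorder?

Reflexive: yes — every world is R-related to itself.
Transitive: no — a R c and c R g, but not a R g.
So R is not a preorder.

No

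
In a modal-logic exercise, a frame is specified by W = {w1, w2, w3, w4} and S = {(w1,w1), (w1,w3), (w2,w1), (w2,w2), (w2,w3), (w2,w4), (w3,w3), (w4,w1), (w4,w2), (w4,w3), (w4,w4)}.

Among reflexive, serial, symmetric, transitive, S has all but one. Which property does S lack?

Reflexive: yes — every world is S-related to itself.
Serial: yes — every world has a successor (e.g. w1 S w1).
Symmetric: no — w1 S w3 but not w3 S w1.
Transitive: yes — every two-step S-path is closed by a direct edge.
Only symmetric fails.

symmetric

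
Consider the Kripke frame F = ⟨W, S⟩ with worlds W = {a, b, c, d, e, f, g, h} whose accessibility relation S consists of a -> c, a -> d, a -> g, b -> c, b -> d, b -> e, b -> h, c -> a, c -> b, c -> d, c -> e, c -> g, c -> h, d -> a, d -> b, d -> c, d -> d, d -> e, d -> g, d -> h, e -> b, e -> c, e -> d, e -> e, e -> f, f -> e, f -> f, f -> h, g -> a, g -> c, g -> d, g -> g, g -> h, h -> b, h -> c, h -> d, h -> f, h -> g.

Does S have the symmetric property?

Symmetric: yes — every pair in S has its reverse in S.

Yes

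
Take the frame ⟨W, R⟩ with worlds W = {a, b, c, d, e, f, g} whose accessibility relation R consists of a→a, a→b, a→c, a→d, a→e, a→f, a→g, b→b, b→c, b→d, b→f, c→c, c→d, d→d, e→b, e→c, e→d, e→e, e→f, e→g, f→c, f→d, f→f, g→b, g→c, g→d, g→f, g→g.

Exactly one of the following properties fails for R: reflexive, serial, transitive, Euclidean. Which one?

Euclidean

Reflexive: yes — every world is R-related to itself.
Serial: yes — every world has a successor (e.g. a R a).
Transitive: yes — every two-step R-path is closed by a direct edge.
Euclidean: no — a R b and a R e, but not b R e.
Only Euclidean fails.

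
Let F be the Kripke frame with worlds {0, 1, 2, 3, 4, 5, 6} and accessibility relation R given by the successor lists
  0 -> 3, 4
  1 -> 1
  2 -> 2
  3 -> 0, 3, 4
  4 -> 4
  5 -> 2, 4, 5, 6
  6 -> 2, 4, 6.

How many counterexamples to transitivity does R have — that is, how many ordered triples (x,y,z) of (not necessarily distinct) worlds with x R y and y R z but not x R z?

Enumerating: (0,3,0).

1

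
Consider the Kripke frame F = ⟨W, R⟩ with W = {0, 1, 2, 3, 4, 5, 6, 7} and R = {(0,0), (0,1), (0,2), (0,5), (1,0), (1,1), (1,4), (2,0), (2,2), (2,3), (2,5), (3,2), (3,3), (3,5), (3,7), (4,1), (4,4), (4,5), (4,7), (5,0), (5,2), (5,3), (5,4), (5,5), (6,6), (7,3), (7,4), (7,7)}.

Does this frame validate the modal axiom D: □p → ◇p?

By correspondence theory, D is valid on a frame iff R is serial.
Serial: yes — every world has a successor (e.g. 0 R 0).

Yes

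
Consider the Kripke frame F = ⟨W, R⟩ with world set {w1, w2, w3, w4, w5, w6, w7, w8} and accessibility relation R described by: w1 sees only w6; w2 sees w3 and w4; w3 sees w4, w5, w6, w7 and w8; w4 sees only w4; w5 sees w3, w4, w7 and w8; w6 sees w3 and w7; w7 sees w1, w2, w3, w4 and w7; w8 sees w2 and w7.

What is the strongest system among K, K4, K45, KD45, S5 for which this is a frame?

Transitive (axiom 4): no — w1 R w6 and w6 R w3, but not w1 R w3.
Euclidean (axiom 5): no — w2 R w4 and w2 R w3, but not w4 R w3.
Serial (axiom D): yes — every world has a successor (e.g. w1 R w6).
Reflexive (axiom T): no — w1 is not related to itself.
So F validates K; K4 would additionally require R to be transitive. The strongest is K.

K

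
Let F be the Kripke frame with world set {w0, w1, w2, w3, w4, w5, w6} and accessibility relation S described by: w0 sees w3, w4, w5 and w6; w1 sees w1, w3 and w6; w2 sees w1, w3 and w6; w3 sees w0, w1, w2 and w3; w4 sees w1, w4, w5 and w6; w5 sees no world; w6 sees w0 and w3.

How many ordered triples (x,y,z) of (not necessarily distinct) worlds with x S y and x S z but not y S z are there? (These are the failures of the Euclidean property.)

35

Enumerating: (w0,w3,w4), (w0,w3,w5), (w0,w3,w6), (w0,w4,w3), (w0,w5,w3), (w0,w5,w4), (w0,w5,w5), (w0,w5,w6), (w0,w6,w4), (w0,w6,w5), (w0,w6,w6), (w1,w3,w6), … and 23 more.
Total: 35.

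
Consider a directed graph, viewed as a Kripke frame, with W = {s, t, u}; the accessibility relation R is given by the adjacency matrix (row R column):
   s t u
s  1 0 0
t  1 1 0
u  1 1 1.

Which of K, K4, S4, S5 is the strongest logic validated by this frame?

Transitive (axiom 4): yes — every two-step R-path is closed by a direct edge.
Reflexive (axiom T): yes — every world is R-related to itself.
Euclidean (axiom 5): no — u R s and u R t, but not s R t.
So F validates K, K4, S4; S5 would additionally require R to be Euclidean. The strongest is S4.

S4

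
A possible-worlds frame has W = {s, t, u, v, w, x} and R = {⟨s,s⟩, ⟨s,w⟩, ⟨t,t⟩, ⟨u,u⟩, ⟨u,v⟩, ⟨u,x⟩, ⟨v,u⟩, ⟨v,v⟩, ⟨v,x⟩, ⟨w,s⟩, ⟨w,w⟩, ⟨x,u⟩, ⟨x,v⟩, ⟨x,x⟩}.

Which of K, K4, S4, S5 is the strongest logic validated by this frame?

S5

Transitive (axiom 4): yes — every two-step R-path is closed by a direct edge.
Reflexive (axiom T): yes — every world is R-related to itself.
Euclidean (axiom 5): yes — any two successors of a common world are R-related.
So F validates K, K4, S4, S5. The strongest is S5.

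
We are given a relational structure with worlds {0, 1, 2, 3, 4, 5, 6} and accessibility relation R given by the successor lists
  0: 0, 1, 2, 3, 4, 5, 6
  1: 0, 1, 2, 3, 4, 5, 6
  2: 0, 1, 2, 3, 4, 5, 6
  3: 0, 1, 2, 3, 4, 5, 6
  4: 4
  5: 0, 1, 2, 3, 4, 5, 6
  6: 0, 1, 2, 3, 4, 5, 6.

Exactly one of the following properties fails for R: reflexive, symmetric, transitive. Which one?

Reflexive: yes — every world is R-related to itself.
Symmetric: no — 0 R 4 but not 4 R 0.
Transitive: yes — every two-step R-path is closed by a direct edge.
Only symmetric fails.

symmetric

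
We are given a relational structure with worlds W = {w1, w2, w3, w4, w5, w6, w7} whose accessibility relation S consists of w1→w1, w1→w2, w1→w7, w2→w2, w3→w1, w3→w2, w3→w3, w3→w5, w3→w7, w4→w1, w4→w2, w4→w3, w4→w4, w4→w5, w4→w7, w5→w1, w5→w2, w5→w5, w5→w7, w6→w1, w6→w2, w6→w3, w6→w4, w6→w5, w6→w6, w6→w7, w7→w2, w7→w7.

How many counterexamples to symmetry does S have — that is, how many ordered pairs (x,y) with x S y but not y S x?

21

Enumerating: (w1,w2), (w1,w7), (w3,w1), (w3,w2), (w3,w5), (w3,w7), (w4,w1), (w4,w2), (w4,w3), (w4,w5), (w4,w7), (w5,w1), … and 9 more.
Total: 21.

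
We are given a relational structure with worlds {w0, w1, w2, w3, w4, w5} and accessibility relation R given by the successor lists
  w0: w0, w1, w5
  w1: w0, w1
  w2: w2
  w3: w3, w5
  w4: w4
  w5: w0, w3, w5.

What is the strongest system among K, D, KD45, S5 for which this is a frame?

D

Serial (axiom D): yes — every world has a successor (e.g. w0 R w0).
Euclidean (axiom 5): no — w0 R w1 and w0 R w5, but not w1 R w5.
Transitive (axiom 4): no — w0 R w5 and w5 R w3, but not w0 R w3.
Reflexive (axiom T): yes — every world is R-related to itself.
So F validates K, D; KD45 would additionally require R to be Euclidean and transitive. The strongest is D.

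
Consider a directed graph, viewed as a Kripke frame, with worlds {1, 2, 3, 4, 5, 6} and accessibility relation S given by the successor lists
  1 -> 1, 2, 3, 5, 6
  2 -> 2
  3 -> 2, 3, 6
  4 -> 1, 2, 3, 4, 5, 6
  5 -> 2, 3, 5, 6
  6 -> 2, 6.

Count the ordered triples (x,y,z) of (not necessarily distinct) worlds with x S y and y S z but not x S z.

0

S is transitive; there are no such tuples.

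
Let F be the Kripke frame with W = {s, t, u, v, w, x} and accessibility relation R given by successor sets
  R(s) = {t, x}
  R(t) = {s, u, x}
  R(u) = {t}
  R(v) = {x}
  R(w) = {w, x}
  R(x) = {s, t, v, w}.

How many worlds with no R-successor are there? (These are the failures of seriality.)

0

R is serial; there are no such worlds.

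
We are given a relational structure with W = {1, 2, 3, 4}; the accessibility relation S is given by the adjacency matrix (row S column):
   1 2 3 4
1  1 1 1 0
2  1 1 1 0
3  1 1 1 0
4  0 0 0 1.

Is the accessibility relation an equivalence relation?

Yes

Reflexive: yes — every world is S-related to itself.
Symmetric: yes — every pair in S has its reverse in S.
Transitive: yes — every two-step S-path is closed by a direct edge.
So S is an equivalence relation.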